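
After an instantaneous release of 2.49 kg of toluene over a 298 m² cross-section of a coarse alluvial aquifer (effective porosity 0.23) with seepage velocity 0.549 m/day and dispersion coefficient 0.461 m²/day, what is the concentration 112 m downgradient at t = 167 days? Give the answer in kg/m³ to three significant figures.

0.000306 kg/m³

For an instantaneous plane source, C(x,t) = M/(n_e·A·√(4πDt)) · exp(−(x−vt)²/(4Dt)), with n_e·A the pore (flow) area.
Plume center vt = 0.549 × 167 = 91.683 m, so the well at 112 m is 20.317 m downgradient of the peak.
√(4πDt) = 31.10 m, giving peak height M/(n_e·A·√(4πDt)) = 2.49/(0.23 × 298 × 31.10) = 0.001168 kg/m³.
(x−vt)²/(4Dt) = (20.317)²/(4 × 0.461 × 167) = 1.340; exp(−1.340) = 0.2618.
C = 0.001168 × 0.2618 = 0.000306 kg/m³.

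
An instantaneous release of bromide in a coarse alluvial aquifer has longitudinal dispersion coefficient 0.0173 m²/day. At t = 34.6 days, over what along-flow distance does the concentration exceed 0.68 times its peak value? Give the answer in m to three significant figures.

1.92 m

The plume is Gaussian with σ = √(2Dt) = √(2 × 0.0173 × 34.6) = 1.094 m.
C/C_peak = exp(−Δx²/(2σ²)) = 0.68 ⇒ Δx = σ·√(−2 ln 0.68) = 1.094 × 0.8783 = 0.9609 m.
Width = 2Δx = 1.92 m.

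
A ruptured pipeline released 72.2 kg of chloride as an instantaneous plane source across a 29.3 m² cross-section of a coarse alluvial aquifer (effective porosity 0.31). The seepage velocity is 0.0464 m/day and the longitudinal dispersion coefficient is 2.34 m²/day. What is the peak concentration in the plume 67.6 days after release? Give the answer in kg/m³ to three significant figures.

0.178 kg/m³

The peak of an instantaneous 1D plume sits at x = vt; there the Gaussian factor is 1 and C_max = M/(n_e·A·√(4πDt)), where n_e·A is the pore area the mass is dissolved in.
√(4πDt) = √(4π × 2.34 × 67.6) = 44.58 m, so C_max = 72.2/(0.31 × 29.3 × 44.58) = 0.178 kg/m³.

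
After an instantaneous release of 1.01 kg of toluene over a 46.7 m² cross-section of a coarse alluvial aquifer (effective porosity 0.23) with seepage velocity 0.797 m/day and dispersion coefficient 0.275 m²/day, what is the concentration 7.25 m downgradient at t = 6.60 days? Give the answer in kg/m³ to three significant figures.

For an instantaneous plane source, C(x,t) = M/(n_e·A·√(4πDt)) · exp(−(x−vt)²/(4Dt)), with n_e·A the pore (flow) area.
Plume center vt = 0.797 × 6.60 = 5.2602 m, so the well at 7.25 m is 1.9898 m downgradient of the peak.
√(4πDt) = 4.776 m, giving peak height M/(n_e·A·√(4πDt)) = 1.01/(0.23 × 46.7 × 4.776) = 0.01969 kg/m³.
(x−vt)²/(4Dt) = (1.9898)²/(4 × 0.275 × 6.60) = 0.5454; exp(−0.5454) = 0.5796.
C = 0.01969 × 0.5796 = 0.0114 kg/m³.

0.0114 kg/m³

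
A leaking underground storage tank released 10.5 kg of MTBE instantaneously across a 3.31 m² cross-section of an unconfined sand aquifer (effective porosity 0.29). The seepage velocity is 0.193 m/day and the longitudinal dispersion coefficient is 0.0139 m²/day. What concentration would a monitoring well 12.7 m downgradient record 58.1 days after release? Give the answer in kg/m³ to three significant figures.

1.73 kg/m³

For an instantaneous plane source, C(x,t) = M/(n_e·A·√(4πDt)) · exp(−(x−vt)²/(4Dt)), with n_e·A the pore (flow) area.
Plume center vt = 0.193 × 58.1 = 11.2133 m, so the well at 12.7 m is 1.4867 m downgradient of the peak.
√(4πDt) = 3.186 m, giving peak height M/(n_e·A·√(4πDt)) = 10.5/(0.29 × 3.31 × 3.186) = 3.433 kg/m³.
(x−vt)²/(4Dt) = (1.4867)²/(4 × 0.0139 × 58.1) = 0.6842; exp(−0.6842) = 0.5045.
C = 3.433 × 0.5045 = 1.73 kg/m³.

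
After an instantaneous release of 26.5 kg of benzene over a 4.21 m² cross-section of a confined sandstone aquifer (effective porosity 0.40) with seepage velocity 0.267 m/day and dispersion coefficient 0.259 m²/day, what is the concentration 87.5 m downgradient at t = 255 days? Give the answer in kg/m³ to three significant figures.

0.131 kg/m³

For an instantaneous plane source, C(x,t) = M/(n_e·A·√(4πDt)) · exp(−(x−vt)²/(4Dt)), with n_e·A the pore (flow) area.
Plume center vt = 0.267 × 255 = 68.085 m, so the well at 87.5 m is 19.415 m downgradient of the peak.
√(4πDt) = 28.81 m, giving peak height M/(n_e·A·√(4πDt)) = 26.5/(0.40 × 4.21 × 28.81) = 0.5462 kg/m³.
(x−vt)²/(4Dt) = (19.415)²/(4 × 0.259 × 255) = 1.427; exp(−1.427) = 0.2400.
C = 0.5462 × 0.2400 = 0.131 kg/m³.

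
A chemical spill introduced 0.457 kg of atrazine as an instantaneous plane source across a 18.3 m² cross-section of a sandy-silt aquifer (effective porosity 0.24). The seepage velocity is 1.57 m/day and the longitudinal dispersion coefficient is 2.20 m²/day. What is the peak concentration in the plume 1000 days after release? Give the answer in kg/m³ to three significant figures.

0.000626 kg/m³

The peak of an instantaneous 1D plume sits at x = vt; there the Gaussian factor is 1 and C_max = M/(n_e·A·√(4πDt)), where n_e·A is the pore area the mass is dissolved in.
√(4πDt) = √(4π × 2.20 × 1000) = 166.3 m, so C_max = 0.457/(0.24 × 18.3 × 166.3) = 0.000626 kg/m³.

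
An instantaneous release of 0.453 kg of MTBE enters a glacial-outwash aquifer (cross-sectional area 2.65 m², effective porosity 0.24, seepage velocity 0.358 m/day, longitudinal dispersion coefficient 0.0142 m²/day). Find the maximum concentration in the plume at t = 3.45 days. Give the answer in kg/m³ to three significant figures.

The peak of an instantaneous 1D plume sits at x = vt; there the Gaussian factor is 1 and C_max = M/(n_e·A·√(4πDt)), where n_e·A is the pore area the mass is dissolved in.
√(4πDt) = √(4π × 0.0142 × 3.45) = 0.7846 m, so C_max = 0.453/(0.24 × 2.65 × 0.7846) = 0.908 kg/m³.

0.908 kg/m³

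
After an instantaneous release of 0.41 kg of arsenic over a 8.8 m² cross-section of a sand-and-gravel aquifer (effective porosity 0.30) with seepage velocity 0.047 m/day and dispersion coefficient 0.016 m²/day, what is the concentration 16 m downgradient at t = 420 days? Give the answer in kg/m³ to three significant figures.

0.0100 kg/m³

For an instantaneous plane source, C(x,t) = M/(n_e·A·√(4πDt)) · exp(−(x−vt)²/(4Dt)), with n_e·A the pore (flow) area.
Plume center vt = 0.047 × 420 = 19.74 m, so the well at 16 m is 3.74 m upgradient of the peak.
√(4πDt) = 9.189 m, giving peak height M/(n_e·A·√(4πDt)) = 0.41/(0.30 × 8.8 × 9.189) = 0.01690 kg/m³.
(x−vt)²/(4Dt) = (-3.74)²/(4 × 0.016 × 420) = 0.5204; exp(−0.5204) = 0.5943.
C = 0.01690 × 0.5943 = 0.0100 kg/m³.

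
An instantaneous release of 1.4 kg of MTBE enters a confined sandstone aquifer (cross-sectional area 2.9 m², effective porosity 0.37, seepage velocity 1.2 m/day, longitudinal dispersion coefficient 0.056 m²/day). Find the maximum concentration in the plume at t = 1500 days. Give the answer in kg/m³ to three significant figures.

The peak of an instantaneous 1D plume sits at x = vt; there the Gaussian factor is 1 and C_max = M/(n_e·A·√(4πDt)), where n_e·A is the pore area the mass is dissolved in.
√(4πDt) = √(4π × 0.056 × 1500) = 32.49 m, so C_max = 1.4/(0.37 × 2.9 × 32.49) = 0.0402 kg/m³.

0.0402 kg/m³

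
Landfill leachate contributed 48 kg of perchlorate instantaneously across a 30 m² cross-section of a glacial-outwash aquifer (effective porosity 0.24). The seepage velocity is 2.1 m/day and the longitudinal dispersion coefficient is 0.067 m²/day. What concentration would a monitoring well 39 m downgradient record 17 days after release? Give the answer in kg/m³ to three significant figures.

0.161 kg/m³

For an instantaneous plane source, C(x,t) = M/(n_e·A·√(4πDt)) · exp(−(x−vt)²/(4Dt)), with n_e·A the pore (flow) area.
Plume center vt = 2.1 × 17 = 35.7 m, so the well at 39 m is 3.3 m downgradient of the peak.
√(4πDt) = 3.783 m, giving peak height M/(n_e·A·√(4πDt)) = 48/(0.24 × 30 × 3.783) = 1.762 kg/m³.
(x−vt)²/(4Dt) = (3.3)²/(4 × 0.067 × 17) = 2.390; exp(−2.390) = 0.09163.
C = 1.762 × 0.09163 = 0.161 kg/m³.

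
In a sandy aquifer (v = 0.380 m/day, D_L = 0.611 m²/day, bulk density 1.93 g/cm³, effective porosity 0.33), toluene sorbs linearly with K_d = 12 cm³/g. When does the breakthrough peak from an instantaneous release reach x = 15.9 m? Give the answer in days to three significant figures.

2690 days

Retardation factor R = 1 + ρ_b·K_d/n = 1 + 1.93 × 12/0.33 = 71.18.
Sorption retards both mechanisms: v_R = v/R = 0.005339 m/day, D_R = D/R = 0.008584 m²/day.
Peak time from v_R²t² + 2D_R t − x² = 0: t = (√(D_R² + v_R²x²) − D_R)/v_R².
√(D_R² + v_R²x²) = √(0.008584² + 0.005339² × 15.9²) = 0.08532; v_R² = 2.850e-05.
t = (0.08532 − 0.008584)/2.850e-05 = 2690 days.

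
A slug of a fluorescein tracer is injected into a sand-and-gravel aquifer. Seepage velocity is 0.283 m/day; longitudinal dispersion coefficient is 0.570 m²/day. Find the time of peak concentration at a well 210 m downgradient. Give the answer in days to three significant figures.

For the 1D instantaneous-source solution, setting ∂C/∂t = 0 at fixed x gives v²t² + 2Dt − x² = 0, so t = (√(D² + v²x²) − D)/v².
√(D² + v²x²) = √(0.570² + 0.283² × 210²) = 59.43; v² = 0.080089.
t = (59.43 − 0.570)/0.080089 = 735 days (vs. the pure-advection estimate x/v = 742 d).

735 days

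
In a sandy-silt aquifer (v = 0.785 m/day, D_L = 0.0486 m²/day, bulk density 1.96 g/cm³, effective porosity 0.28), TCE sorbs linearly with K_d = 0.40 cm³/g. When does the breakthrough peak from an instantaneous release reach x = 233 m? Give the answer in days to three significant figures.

1130 days

Retardation factor R = 1 + ρ_b·K_d/n = 1 + 1.96 × 0.40/0.28 = 3.800.
Sorption retards both mechanisms: v_R = v/R = 0.2066 m/day, D_R = D/R = 0.01279 m²/day.
Peak time from v_R²t² + 2D_R t − x² = 0: t = (√(D_R² + v_R²x²) − D_R)/v_R².
√(D_R² + v_R²x²) = √(0.01279² + 0.2066² × 233²) = 48.14; v_R² = 0.04268.
t = (48.14 − 0.01279)/0.04268 = 1130 days.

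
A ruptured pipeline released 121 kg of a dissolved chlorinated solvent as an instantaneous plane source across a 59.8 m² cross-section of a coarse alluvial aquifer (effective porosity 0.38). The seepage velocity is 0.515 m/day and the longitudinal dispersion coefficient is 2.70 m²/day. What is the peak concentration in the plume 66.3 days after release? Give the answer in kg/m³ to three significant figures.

The peak of an instantaneous 1D plume sits at x = vt; there the Gaussian factor is 1 and C_max = M/(n_e·A·√(4πDt)), where n_e·A is the pore area the mass is dissolved in.
√(4πDt) = √(4π × 2.70 × 66.3) = 47.43 m, so C_max = 121/(0.38 × 59.8 × 47.43) = 0.112 kg/m³.

0.112 kg/m³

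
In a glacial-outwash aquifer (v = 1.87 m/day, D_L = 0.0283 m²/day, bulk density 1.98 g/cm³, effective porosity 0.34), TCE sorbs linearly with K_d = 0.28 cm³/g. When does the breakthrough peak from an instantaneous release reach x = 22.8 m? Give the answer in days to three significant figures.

32.1 days

Retardation factor R = 1 + ρ_b·K_d/n = 1 + 1.98 × 0.28/0.34 = 2.631.
Sorption retards both mechanisms: v_R = v/R = 0.7108 m/day, D_R = D/R = 0.01076 m²/day.
Peak time from v_R²t² + 2D_R t − x² = 0: t = (√(D_R² + v_R²x²) − D_R)/v_R².
√(D_R² + v_R²x²) = √(0.01076² + 0.7108² × 22.8²) = 16.21; v_R² = 0.5052.
t = (16.21 − 0.01076)/0.5052 = 32.1 days.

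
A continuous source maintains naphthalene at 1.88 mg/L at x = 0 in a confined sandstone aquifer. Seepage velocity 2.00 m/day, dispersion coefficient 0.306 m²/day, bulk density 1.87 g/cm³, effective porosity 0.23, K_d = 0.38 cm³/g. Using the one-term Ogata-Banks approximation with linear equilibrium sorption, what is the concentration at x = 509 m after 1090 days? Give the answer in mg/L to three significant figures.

1.82 mg/L

Retardation factor R = 1 + ρ_b·K_d/n = 1 + 1.87 × 0.38/0.23 = 4.090.
Sorption retards both mechanisms: v_R = v/R = 0.4890 m/day, D_R = D/R = 0.07482 m²/day.
v_R·t = 0.4890 × 1090 = 533.01 m; 2√(D_R t) = 18.06 m; argument = (509 − 533.01)/18.06 = -1.329.
C = C₀ × ½·erfc(-1.329) = 1.88 × 0.9699 = 1.82 mg/L.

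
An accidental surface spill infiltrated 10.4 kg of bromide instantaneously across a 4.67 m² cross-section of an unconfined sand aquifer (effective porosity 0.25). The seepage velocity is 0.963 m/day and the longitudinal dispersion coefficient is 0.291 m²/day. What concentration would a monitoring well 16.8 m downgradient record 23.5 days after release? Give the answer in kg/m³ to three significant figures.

0.277 kg/m³

For an instantaneous plane source, C(x,t) = M/(n_e·A·√(4πDt)) · exp(−(x−vt)²/(4Dt)), with n_e·A the pore (flow) area.
Plume center vt = 0.963 × 23.5 = 22.6305 m, so the well at 16.8 m is 5.8305 m upgradient of the peak.
√(4πDt) = 9.270 m, giving peak height M/(n_e·A·√(4πDt)) = 10.4/(0.25 × 4.67 × 9.270) = 0.9609 kg/m³.
(x−vt)²/(4Dt) = (-5.8305)²/(4 × 0.291 × 23.5) = 1.243; exp(−1.243) = 0.2885.
C = 0.9609 × 0.2885 = 0.277 kg/m³.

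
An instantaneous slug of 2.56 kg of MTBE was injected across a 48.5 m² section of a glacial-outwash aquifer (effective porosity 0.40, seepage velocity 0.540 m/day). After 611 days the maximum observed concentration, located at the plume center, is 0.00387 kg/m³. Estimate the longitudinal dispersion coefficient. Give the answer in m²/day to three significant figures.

0.151 m²/day

At the plume center C_max = M/(n_e·A·√(4πDt)), so D = M²/(4πt·(n_e·A·C_max)²).
n_e·A·C_max = 0.40 × 48.5 × 0.00387 = 0.07508 kg/m.
D = 2.56²/(4π × 611 × 0.07508²) = 0.151 m²/day.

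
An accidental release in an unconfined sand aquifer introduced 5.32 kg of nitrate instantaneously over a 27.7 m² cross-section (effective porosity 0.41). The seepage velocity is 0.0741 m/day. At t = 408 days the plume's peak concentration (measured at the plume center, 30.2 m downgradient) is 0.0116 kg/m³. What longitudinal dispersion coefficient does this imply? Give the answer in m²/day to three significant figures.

0.318 m²/day

At the plume center C_max = M/(n_e·A·√(4πDt)), so D = M²/(4πt·(n_e·A·C_max)²).
n_e·A·C_max = 0.41 × 27.7 × 0.0116 = 0.1317 kg/m.
D = 5.32²/(4π × 408 × 0.1317²) = 0.318 m²/day.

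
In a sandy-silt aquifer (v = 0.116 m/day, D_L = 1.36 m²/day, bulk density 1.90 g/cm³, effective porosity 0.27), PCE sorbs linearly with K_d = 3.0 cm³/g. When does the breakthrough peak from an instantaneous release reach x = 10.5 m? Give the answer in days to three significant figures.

765 days

Retardation factor R = 1 + ρ_b·K_d/n = 1 + 1.90 × 3.0/0.27 = 22.11.
Sorption retards both mechanisms: v_R = v/R = 0.005246 m/day, D_R = D/R = 0.06151 m²/day.
Peak time from v_R²t² + 2D_R t − x² = 0: t = (√(D_R² + v_R²x²) − D_R)/v_R².
√(D_R² + v_R²x²) = √(0.06151² + 0.005246² × 10.5²) = 0.08257; v_R² = 2.752e-05.
t = (0.08257 − 0.06151)/2.752e-05 = 765 days.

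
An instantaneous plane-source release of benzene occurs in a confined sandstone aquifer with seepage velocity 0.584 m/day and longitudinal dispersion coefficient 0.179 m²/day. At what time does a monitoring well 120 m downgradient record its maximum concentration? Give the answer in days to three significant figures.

205 days

For the 1D instantaneous-source solution, setting ∂C/∂t = 0 at fixed x gives v²t² + 2Dt − x² = 0, so t = (√(D² + v²x²) − D)/v².
√(D² + v²x²) = √(0.179² + 0.584² × 120²) = 70.08; v² = 0.341056.
t = (70.08 − 0.179)/0.341056 = 205 days (vs. the pure-advection estimate x/v = 205 d).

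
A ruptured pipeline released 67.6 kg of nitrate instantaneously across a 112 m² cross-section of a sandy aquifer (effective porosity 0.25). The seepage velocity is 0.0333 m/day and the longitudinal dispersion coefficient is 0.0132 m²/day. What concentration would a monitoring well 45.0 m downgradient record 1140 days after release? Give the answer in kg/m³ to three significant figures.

For an instantaneous plane source, C(x,t) = M/(n_e·A·√(4πDt)) · exp(−(x−vt)²/(4Dt)), with n_e·A the pore (flow) area.
Plume center vt = 0.0333 × 1140 = 37.962 m, so the well at 45.0 m is 7.038 m downgradient of the peak.
√(4πDt) = 13.75 m, giving peak height M/(n_e·A·√(4πDt)) = 67.6/(0.25 × 112 × 13.75) = 0.1756 kg/m³.
(x−vt)²/(4Dt) = (7.038)²/(4 × 0.0132 × 1140) = 0.8229; exp(−0.8229) = 0.4392.
C = 0.1756 × 0.4392 = 0.0771 kg/m³.

0.0771 kg/m³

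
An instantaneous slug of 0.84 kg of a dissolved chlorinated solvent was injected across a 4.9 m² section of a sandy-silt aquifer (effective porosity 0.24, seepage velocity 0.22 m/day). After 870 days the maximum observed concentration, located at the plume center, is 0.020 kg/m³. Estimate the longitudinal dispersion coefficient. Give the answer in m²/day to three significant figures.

0.117 m²/day

At the plume center C_max = M/(n_e·A·√(4πDt)), so D = M²/(4πt·(n_e·A·C_max)²).
n_e·A·C_max = 0.24 × 4.9 × 0.020 = 0.02352 kg/m.
D = 0.84²/(4π × 870 × 0.02352²) = 0.117 m²/day.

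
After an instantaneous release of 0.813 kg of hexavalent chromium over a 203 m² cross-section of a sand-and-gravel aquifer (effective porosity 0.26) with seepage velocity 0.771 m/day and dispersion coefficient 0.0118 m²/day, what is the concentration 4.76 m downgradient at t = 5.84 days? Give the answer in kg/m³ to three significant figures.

For an instantaneous plane source, C(x,t) = M/(n_e·A·√(4πDt)) · exp(−(x−vt)²/(4Dt)), with n_e·A the pore (flow) area.
Plume center vt = 0.771 × 5.84 = 4.50264 m, so the well at 4.76 m is 0.25736 m downgradient of the peak.
√(4πDt) = 0.9306 m, giving peak height M/(n_e·A·√(4πDt)) = 0.813/(0.26 × 203 × 0.9306) = 0.01655 kg/m³.
(x−vt)²/(4Dt) = (0.25736)²/(4 × 0.0118 × 5.84) = 0.2403; exp(−0.2403) = 0.7864.
C = 0.01655 × 0.7864 = 0.0130 kg/m³.

0.0130 kg/m³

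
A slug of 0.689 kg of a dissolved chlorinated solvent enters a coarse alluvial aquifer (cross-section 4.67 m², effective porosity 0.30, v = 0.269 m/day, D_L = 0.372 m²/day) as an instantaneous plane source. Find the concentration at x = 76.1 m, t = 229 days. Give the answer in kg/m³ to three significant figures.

For an instantaneous plane source, C(x,t) = M/(n_e·A·√(4πDt)) · exp(−(x−vt)²/(4Dt)), with n_e·A the pore (flow) area.
Plume center vt = 0.269 × 229 = 61.601 m, so the well at 76.1 m is 14.499 m downgradient of the peak.
√(4πDt) = 32.72 m, giving peak height M/(n_e·A·√(4πDt)) = 0.689/(0.30 × 4.67 × 32.72) = 0.01503 kg/m³.
(x−vt)²/(4Dt) = (14.499)²/(4 × 0.372 × 229) = 0.6169; exp(−0.6169) = 0.5396.
C = 0.01503 × 0.5396 = 0.00811 kg/m³.

0.00811 kg/m³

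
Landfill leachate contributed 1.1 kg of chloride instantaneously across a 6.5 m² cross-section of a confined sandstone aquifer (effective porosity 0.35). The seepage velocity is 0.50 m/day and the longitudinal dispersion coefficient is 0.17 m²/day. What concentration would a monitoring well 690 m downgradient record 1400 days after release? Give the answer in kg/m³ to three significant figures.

For an instantaneous plane source, C(x,t) = M/(n_e·A·√(4πDt)) · exp(−(x−vt)²/(4Dt)), with n_e·A the pore (flow) area.
Plume center vt = 0.50 × 1400 = 700 m, so the well at 690 m is 10 m upgradient of the peak.
√(4πDt) = 54.69 m, giving peak height M/(n_e·A·√(4πDt)) = 1.1/(0.35 × 6.5 × 54.69) = 0.008841 kg/m³.
(x−vt)²/(4Dt) = (-10)²/(4 × 0.17 × 1400) = 0.1050; exp(−0.1050) = 0.9003.
C = 0.008841 × 0.9003 = 0.00796 kg/m³.

0.00796 kg/m³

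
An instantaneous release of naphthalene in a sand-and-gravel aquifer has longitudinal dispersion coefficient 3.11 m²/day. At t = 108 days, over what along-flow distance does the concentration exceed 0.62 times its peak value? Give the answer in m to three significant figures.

50.7 m

The plume is Gaussian with σ = √(2Dt) = √(2 × 3.11 × 108) = 25.92 m.
C/C_peak = exp(−Δx²/(2σ²)) = 0.62 ⇒ Δx = σ·√(−2 ln 0.62) = 25.92 × 0.9778 = 25.34 m.
Width = 2Δx = 50.7 m.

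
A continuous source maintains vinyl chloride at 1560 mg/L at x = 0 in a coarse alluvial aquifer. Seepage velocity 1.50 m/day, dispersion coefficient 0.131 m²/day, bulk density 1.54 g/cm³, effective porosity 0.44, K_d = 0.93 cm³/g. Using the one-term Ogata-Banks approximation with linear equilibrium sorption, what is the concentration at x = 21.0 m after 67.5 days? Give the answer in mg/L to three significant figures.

1430 mg/L

Retardation factor R = 1 + ρ_b·K_d/n = 1 + 1.54 × 0.93/0.44 = 4.255.
Sorption retards both mechanisms: v_R = v/R = 0.3525 m/day, D_R = D/R = 0.03079 m²/day.
v_R·t = 0.3525 × 67.5 = 23.79375 m; 2√(D_R t) = 2.883 m; argument = (21.0 − 23.79375)/2.883 = -0.9690.
C = C₀ × ½·erfc(-0.9690) = 1560 × 0.9147 = 1430 mg/L.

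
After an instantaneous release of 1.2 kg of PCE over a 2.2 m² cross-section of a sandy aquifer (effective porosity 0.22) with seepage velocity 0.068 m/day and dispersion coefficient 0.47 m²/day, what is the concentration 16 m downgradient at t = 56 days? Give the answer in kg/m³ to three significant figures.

0.0332 kg/m³

For an instantaneous plane source, C(x,t) = M/(n_e·A·√(4πDt)) · exp(−(x−vt)²/(4Dt)), with n_e·A the pore (flow) area.
Plume center vt = 0.068 × 56 = 3.808 m, so the well at 16 m is 12.192 m downgradient of the peak.
√(4πDt) = 18.19 m, giving peak height M/(n_e·A·√(4πDt)) = 1.2/(0.22 × 2.2 × 18.19) = 0.1363 kg/m³.
(x−vt)²/(4Dt) = (12.192)²/(4 × 0.47 × 56) = 1.412; exp(−1.412) = 0.2437.
C = 0.1363 × 0.2437 = 0.0332 kg/m³.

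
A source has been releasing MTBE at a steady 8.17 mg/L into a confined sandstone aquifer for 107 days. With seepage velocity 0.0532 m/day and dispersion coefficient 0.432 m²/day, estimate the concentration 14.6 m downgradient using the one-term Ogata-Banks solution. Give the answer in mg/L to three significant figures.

For a continuous step input, C/C₀ ≈ ½·erfc((x−vt)/(2√(Dt))).
vt = 0.0532 × 107 = 5.6924 m and 2√(Dt) = 2√(0.432 × 107) = 13.60 m.
Argument (x−vt)/(2√(Dt)) = (14.6 − 5.6924)/13.60 = 0.6550; ½·erfc(0.6550) = 0.1771.
C = 8.17 × 0.1771 = 1.45 mg/L.

1.45 mg/L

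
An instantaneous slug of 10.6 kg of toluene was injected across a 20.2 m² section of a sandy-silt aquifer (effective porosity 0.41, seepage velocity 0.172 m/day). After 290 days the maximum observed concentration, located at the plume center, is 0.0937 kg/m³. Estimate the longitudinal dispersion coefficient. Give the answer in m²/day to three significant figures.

0.0512 m²/day

At the plume center C_max = M/(n_e·A·√(4πDt)), so D = M²/(4πt·(n_e·A·C_max)²).
n_e·A·C_max = 0.41 × 20.2 × 0.0937 = 0.7760 kg/m.
D = 10.6²/(4π × 290 × 0.7760²) = 0.0512 m²/day.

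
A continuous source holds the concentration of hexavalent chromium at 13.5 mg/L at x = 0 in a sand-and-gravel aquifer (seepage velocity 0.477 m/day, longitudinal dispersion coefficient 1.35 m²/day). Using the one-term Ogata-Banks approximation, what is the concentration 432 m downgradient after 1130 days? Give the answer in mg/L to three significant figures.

For a continuous step input, C/C₀ ≈ ½·erfc((x−vt)/(2√(Dt))).
vt = 0.477 × 1130 = 539.01 m and 2√(Dt) = 2√(1.35 × 1130) = 78.12 m.
Argument (x−vt)/(2√(Dt)) = (432 − 539.01)/78.12 = -1.370; ½·erfc(-1.370) = 0.9737.
C = 13.5 × 0.9737 = 13.1 mg/L.

13.1 mg/L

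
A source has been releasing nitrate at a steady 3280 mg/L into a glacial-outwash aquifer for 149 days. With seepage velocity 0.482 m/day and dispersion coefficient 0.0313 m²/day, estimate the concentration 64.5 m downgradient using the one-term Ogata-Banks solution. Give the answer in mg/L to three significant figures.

For a continuous step input, C/C₀ ≈ ½·erfc((x−vt)/(2√(Dt))).
vt = 0.482 × 149 = 71.818 m and 2√(Dt) = 2√(0.0313 × 149) = 4.319 m.
Argument (x−vt)/(2√(Dt)) = (64.5 − 71.818)/4.319 = -1.694; ½·erfc(-1.694) = 0.9917.
C = 3280 × 0.9917 = 3250 mg/L.

3250 mg/L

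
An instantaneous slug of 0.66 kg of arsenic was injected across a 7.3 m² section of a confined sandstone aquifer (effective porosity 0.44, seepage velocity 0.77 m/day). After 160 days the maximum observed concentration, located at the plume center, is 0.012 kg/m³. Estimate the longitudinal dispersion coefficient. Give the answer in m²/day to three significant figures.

At the plume center C_max = M/(n_e·A·√(4πDt)), so D = M²/(4πt·(n_e·A·C_max)²).
n_e·A·C_max = 0.44 × 7.3 × 0.012 = 0.03854 kg/m.
D = 0.66²/(4π × 160 × 0.03854²) = 0.146 m²/day.

0.146 m²/day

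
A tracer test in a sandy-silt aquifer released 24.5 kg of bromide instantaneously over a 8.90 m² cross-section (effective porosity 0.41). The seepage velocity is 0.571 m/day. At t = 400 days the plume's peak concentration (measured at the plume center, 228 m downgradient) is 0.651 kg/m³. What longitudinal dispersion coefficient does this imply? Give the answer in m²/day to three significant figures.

At the plume center C_max = M/(n_e·A·√(4πDt)), so D = M²/(4πt·(n_e·A·C_max)²).
n_e·A·C_max = 0.41 × 8.90 × 0.651 = 2.375 kg/m.
D = 24.5²/(4π × 400 × 2.375²) = 0.0212 m²/day.

0.0212 m²/day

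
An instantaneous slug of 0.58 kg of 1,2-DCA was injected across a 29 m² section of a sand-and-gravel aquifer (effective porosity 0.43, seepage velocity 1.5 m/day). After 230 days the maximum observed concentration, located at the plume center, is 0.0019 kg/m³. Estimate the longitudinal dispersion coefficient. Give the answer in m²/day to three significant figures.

0.207 m²/day

At the plume center C_max = M/(n_e·A·√(4πDt)), so D = M²/(4πt·(n_e·A·C_max)²).
n_e·A·C_max = 0.43 × 29 × 0.0019 = 0.02369 kg/m.
D = 0.58²/(4π × 230 × 0.02369²) = 0.207 m²/day.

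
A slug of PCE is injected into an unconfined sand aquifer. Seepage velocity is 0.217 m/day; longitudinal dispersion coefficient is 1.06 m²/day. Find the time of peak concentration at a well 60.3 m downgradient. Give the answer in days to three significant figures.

For the 1D instantaneous-source solution, setting ∂C/∂t = 0 at fixed x gives v²t² + 2Dt − x² = 0, so t = (√(D² + v²x²) − D)/v².
√(D² + v²x²) = √(1.06² + 0.217² × 60.3²) = 13.13; v² = 0.047089.
t = (13.13 − 1.06)/0.047089 = 256 days (vs. the pure-advection estimate x/v = 278 d).

256 days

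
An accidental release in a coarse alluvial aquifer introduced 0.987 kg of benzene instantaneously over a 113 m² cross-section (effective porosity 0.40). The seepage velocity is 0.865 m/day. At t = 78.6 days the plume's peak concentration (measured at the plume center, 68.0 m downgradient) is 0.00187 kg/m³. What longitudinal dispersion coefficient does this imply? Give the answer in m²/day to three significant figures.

At the plume center C_max = M/(n_e·A·√(4πDt)), so D = M²/(4πt·(n_e·A·C_max)²).
n_e·A·C_max = 0.40 × 113 × 0.00187 = 0.08452 kg/m.
D = 0.987²/(4π × 78.6 × 0.08452²) = 0.138 m²/day.

0.138 m²/day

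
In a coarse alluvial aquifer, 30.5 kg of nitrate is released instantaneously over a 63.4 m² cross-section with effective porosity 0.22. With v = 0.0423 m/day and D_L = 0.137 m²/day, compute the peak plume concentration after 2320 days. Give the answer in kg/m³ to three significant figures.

The peak of an instantaneous 1D plume sits at x = vt; there the Gaussian factor is 1 and C_max = M/(n_e·A·√(4πDt)), where n_e·A is the pore area the mass is dissolved in.
√(4πDt) = √(4π × 0.137 × 2320) = 63.20 m, so C_max = 30.5/(0.22 × 63.4 × 63.20) = 0.0346 kg/m³.

0.0346 kg/m³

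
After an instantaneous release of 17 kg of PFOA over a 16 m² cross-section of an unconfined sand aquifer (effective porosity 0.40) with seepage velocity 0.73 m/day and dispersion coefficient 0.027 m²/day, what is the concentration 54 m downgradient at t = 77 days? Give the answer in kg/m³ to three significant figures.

For an instantaneous plane source, C(x,t) = M/(n_e·A·√(4πDt)) · exp(−(x−vt)²/(4Dt)), with n_e·A the pore (flow) area.
Plume center vt = 0.73 × 77 = 56.21 m, so the well at 54 m is 2.21 m upgradient of the peak.
√(4πDt) = 5.111 m, giving peak height M/(n_e·A·√(4πDt)) = 17/(0.40 × 16 × 5.111) = 0.5197 kg/m³.
(x−vt)²/(4Dt) = (-2.21)²/(4 × 0.027 × 77) = 0.5873; exp(−0.5873) = 0.5558.
C = 0.5197 × 0.5558 = 0.289 kg/m³.

0.289 kg/m³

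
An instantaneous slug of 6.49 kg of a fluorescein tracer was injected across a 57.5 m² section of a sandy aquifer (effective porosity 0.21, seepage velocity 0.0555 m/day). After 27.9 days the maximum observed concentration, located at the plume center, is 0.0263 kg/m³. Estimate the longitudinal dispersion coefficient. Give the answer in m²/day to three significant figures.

1.19 m²/day

At the plume center C_max = M/(n_e·A·√(4πDt)), so D = M²/(4πt·(n_e·A·C_max)²).
n_e·A·C_max = 0.21 × 57.5 × 0.0263 = 0.3176 kg/m.
D = 6.49²/(4π × 27.9 × 0.3176²) = 1.19 m²/day.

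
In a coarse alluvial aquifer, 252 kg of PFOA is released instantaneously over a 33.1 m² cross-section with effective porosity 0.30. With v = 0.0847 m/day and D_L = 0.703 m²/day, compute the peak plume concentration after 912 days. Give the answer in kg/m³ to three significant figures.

The peak of an instantaneous 1D plume sits at x = vt; there the Gaussian factor is 1 and C_max = M/(n_e·A·√(4πDt)), where n_e·A is the pore area the mass is dissolved in.
√(4πDt) = √(4π × 0.703 × 912) = 89.76 m, so C_max = 252/(0.30 × 33.1 × 89.76) = 0.283 kg/m³.

0.283 kg/m³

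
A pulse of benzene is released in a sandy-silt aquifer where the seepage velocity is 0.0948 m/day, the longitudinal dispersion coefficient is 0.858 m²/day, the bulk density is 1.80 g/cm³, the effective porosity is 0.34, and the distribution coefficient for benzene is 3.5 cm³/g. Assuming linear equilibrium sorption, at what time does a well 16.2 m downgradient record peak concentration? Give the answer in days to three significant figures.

Retardation factor R = 1 + ρ_b·K_d/n = 1 + 1.80 × 3.5/0.34 = 19.53.
Sorption retards both mechanisms: v_R = v/R = 0.004854 m/day, D_R = D/R = 0.04393 m²/day.
Peak time from v_R²t² + 2D_R t − x² = 0: t = (√(D_R² + v_R²x²) − D_R)/v_R².
√(D_R² + v_R²x²) = √(0.04393² + 0.004854² × 16.2²) = 0.09007; v_R² = 2.356e-05.
t = (0.09007 − 0.04393)/2.356e-05 = 1960 days.

1960 days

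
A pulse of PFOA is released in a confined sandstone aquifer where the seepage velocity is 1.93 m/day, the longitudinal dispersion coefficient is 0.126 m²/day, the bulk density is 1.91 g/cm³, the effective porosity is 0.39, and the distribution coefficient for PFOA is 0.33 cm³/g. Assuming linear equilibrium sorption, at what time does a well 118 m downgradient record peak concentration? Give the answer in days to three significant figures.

Retardation factor R = 1 + ρ_b·K_d/n = 1 + 1.91 × 0.33/0.39 = 2.616.
Sorption retards both mechanisms: v_R = v/R = 0.7378 m/day, D_R = D/R = 0.04817 m²/day.
Peak time from v_R²t² + 2D_R t − x² = 0: t = (√(D_R² + v_R²x²) − D_R)/v_R².
√(D_R² + v_R²x²) = √(0.04817² + 0.7378² × 118²) = 87.06; v_R² = 0.5443.
t = (87.06 − 0.04817)/0.5443 = 160 days.

160 days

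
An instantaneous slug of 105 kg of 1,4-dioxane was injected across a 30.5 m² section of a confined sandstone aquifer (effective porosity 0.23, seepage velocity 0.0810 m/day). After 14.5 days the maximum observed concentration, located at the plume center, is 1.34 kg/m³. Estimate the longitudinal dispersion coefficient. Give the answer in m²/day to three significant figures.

At the plume center C_max = M/(n_e·A·√(4πDt)), so D = M²/(4πt·(n_e·A·C_max)²).
n_e·A·C_max = 0.23 × 30.5 × 1.34 = 9.400 kg/m.
D = 105²/(4π × 14.5 × 9.400²) = 0.685 m²/day.

0.685 m²/day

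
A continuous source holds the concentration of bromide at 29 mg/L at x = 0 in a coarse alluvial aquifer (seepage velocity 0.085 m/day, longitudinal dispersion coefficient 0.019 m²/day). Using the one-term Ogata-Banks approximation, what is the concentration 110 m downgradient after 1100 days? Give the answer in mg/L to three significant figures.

For a continuous step input, C/C₀ ≈ ½·erfc((x−vt)/(2√(Dt))).
vt = 0.085 × 1100 = 93.5 m and 2√(Dt) = 2√(0.019 × 1100) = 9.143 m.
Argument (x−vt)/(2√(Dt)) = (110 − 93.5)/9.143 = 1.805; ½·erfc(1.805) = 0.005345.
C = 29 × 0.005345 = 0.155 mg/L.

0.155 mg/L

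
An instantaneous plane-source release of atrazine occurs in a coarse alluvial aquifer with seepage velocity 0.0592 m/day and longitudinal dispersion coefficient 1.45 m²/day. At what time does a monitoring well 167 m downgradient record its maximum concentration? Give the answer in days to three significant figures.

2440 days

For the 1D instantaneous-source solution, setting ∂C/∂t = 0 at fixed x gives v²t² + 2Dt − x² = 0, so t = (√(D² + v²x²) − D)/v².
√(D² + v²x²) = √(1.45² + 0.0592² × 167²) = 9.992; v² = 0.00350464.
t = (9.992 − 1.45)/0.00350464 = 2440 days (vs. the pure-advection estimate x/v = 2820 d).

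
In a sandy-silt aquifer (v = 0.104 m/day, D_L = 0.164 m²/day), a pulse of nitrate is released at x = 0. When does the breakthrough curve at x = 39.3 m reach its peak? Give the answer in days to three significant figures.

363 days

For the 1D instantaneous-source solution, setting ∂C/∂t = 0 at fixed x gives v²t² + 2Dt − x² = 0, so t = (√(D² + v²x²) − D)/v².
√(D² + v²x²) = √(0.164² + 0.104² × 39.3²) = 4.090; v² = 0.010816.
t = (4.090 − 0.164)/0.010816 = 363 days (vs. the pure-advection estimate x/v = 378 d).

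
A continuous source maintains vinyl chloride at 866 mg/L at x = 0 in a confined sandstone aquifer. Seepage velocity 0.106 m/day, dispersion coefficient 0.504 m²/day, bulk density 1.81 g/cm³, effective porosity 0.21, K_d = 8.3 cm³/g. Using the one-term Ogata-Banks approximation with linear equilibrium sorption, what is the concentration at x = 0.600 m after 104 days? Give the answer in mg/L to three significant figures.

Retardation factor R = 1 + ρ_b·K_d/n = 1 + 1.81 × 8.3/0.21 = 72.54.
Sorption retards both mechanisms: v_R = v/R = 0.001461 m/day, D_R = D/R = 0.006948 m²/day.
v_R·t = 0.001461 × 104 = 0.151944 m; 2√(D_R t) = 1.700 m; argument = (0.600 − 0.151944)/1.700 = 0.2636.
C = C₀ × ½·erfc(0.2636) = 866 × 0.3547 = 307 mg/L.

307 mg/L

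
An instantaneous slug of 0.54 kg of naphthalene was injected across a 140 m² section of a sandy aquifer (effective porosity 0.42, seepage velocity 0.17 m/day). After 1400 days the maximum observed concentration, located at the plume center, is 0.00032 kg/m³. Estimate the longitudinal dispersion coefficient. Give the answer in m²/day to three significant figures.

0.0468 m²/day

At the plume center C_max = M/(n_e·A·√(4πDt)), so D = M²/(4πt·(n_e·A·C_max)²).
n_e·A·C_max = 0.42 × 140 × 0.00032 = 0.01882 kg/m.
D = 0.54²/(4π × 1400 × 0.01882²) = 0.0468 m²/day.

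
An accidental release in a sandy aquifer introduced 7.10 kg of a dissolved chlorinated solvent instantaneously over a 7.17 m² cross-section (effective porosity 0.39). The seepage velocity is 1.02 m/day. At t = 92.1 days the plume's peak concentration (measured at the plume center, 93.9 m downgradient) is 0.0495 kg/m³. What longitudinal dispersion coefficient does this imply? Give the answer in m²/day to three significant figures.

2.27 m²/day

At the plume center C_max = M/(n_e·A·√(4πDt)), so D = M²/(4πt·(n_e·A·C_max)²).
n_e·A·C_max = 0.39 × 7.17 × 0.0495 = 0.1384 kg/m.
D = 7.10²/(4π × 92.1 × 0.1384²) = 2.27 m²/day.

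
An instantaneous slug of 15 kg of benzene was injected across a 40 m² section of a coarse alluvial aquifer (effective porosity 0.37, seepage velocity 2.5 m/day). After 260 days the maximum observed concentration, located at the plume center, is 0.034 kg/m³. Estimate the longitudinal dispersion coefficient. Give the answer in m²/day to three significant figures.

At the plume center C_max = M/(n_e·A·√(4πDt)), so D = M²/(4πt·(n_e·A·C_max)²).
n_e·A·C_max = 0.37 × 40 × 0.034 = 0.5032 kg/m.
D = 15²/(4π × 260 × 0.5032²) = 0.272 m²/day.

0.272 m²/day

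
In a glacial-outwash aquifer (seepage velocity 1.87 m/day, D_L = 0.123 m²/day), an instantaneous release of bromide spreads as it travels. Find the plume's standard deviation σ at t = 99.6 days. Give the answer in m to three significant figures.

4.95 m

Dispersive spreading gives a Gaussian with σ² = 2Dt; advection only shifts the center.
σ = √(2 × 0.123 × 99.6) = 4.95 m.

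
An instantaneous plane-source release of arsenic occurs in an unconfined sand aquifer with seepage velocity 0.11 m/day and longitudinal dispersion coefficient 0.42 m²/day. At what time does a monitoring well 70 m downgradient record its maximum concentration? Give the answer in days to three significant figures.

603 days

For the 1D instantaneous-source solution, setting ∂C/∂t = 0 at fixed x gives v²t² + 2Dt − x² = 0, so t = (√(D² + v²x²) − D)/v².
√(D² + v²x²) = √(0.42² + 0.11² × 70²) = 7.711; v² = 0.0121.
t = (7.711 − 0.42)/0.0121 = 603 days (vs. the pure-advection estimate x/v = 636 d).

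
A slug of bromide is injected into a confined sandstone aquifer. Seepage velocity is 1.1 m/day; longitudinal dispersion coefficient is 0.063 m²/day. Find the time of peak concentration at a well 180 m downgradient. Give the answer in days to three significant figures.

For the 1D instantaneous-source solution, setting ∂C/∂t = 0 at fixed x gives v²t² + 2Dt − x² = 0, so t = (√(D² + v²x²) − D)/v².
√(D² + v²x²) = √(0.063² + 1.1² × 180²) = 198.0; v² = 1.21.
t = (198.0 − 0.063)/1.21 = 164 days (vs. the pure-advection estimate x/v = 164 d).

164 days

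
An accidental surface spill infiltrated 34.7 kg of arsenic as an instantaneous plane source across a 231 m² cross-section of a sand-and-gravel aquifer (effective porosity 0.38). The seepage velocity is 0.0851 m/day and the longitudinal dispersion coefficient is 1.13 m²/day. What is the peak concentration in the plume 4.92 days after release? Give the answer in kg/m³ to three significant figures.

0.0473 kg/m³

The peak of an instantaneous 1D plume sits at x = vt; there the Gaussian factor is 1 and C_max = M/(n_e·A·√(4πDt)), where n_e·A is the pore area the mass is dissolved in.
√(4πDt) = √(4π × 1.13 × 4.92) = 8.358 m, so C_max = 34.7/(0.38 × 231 × 8.358) = 0.0473 kg/m³.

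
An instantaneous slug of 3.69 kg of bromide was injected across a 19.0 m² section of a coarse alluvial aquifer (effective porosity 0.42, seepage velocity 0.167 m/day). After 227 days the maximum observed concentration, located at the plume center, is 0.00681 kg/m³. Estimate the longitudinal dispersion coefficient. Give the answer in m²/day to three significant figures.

At the plume center C_max = M/(n_e·A·√(4πDt)), so D = M²/(4πt·(n_e·A·C_max)²).
n_e·A·C_max = 0.42 × 19.0 × 0.00681 = 0.05434 kg/m.
D = 3.69²/(4π × 227 × 0.05434²) = 1.62 m²/day.

1.62 m²/day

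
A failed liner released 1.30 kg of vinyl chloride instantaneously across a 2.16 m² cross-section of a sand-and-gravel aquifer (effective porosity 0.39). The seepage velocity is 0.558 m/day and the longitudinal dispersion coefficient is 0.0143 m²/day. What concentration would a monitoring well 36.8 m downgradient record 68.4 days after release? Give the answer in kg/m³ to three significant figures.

For an instantaneous plane source, C(x,t) = M/(n_e·A·√(4πDt)) · exp(−(x−vt)²/(4Dt)), with n_e·A the pore (flow) area.
Plume center vt = 0.558 × 68.4 = 38.1672 m, so the well at 36.8 m is 1.3672 m upgradient of the peak.
√(4πDt) = 3.506 m, giving peak height M/(n_e·A·√(4πDt)) = 1.30/(0.39 × 2.16 × 3.506) = 0.4402 kg/m³.
(x−vt)²/(4Dt) = (-1.3672)²/(4 × 0.0143 × 68.4) = 0.4778; exp(−0.4778) = 0.6201.
C = 0.4402 × 0.6201 = 0.273 kg/m³.

0.273 kg/m³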